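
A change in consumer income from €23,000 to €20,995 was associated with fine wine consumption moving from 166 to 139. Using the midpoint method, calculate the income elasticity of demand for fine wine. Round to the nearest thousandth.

%ΔQ = (139 − 166)/[(166+139)/2] = -27/152.5 ≈ -0.1770.
%ΔI = (20,995 − 23,000)/[(23,000+20,995)/2] = -2005/21997.5 ≈ -0.0911.
E_I = %ΔQ/%ΔI ≈ 1.942.
E_I > 1: normal good (luxury).

1.942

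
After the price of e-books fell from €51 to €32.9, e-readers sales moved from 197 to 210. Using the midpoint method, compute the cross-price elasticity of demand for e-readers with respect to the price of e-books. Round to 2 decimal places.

%ΔQ_x = (210 − 197)/[(197+210)/2] = 13/203.5 ≈ 0.0639.
%ΔP_y = (32.9 − 51)/[(51+32.9)/2] ≈ -0.4315.
E_xy = 0.0639/-0.4315 ≈ -0.15.
E_xy < 0, so e-readers and e-books are complements.

-0.15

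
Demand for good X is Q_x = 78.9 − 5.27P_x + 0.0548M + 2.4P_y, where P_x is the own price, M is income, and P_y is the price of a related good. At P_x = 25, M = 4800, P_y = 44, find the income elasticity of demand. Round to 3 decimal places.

At the given point, Q_x = 78.9 − 5.27(25) + 0.0548(4800) + 2.4(44) = 78.9 − 131.75 + 263.04 + 105.6 = 315.79.
∂Q_x/∂M = +0.0548, so E_I = 0.0548·(4800/315.79) ≈ 0.833.
E_I ∈ (0,1): normal good (necessity).

0.833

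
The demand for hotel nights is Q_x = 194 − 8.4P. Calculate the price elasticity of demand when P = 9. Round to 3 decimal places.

-0.639

At P = 9, Q_x = 118.4.
dQ_x/dP = −8.4.
Point elasticity E = (dQ_x/dP)·(P/Q_x) = -8.4 × 9/118.4 ≈ -0.639.
|E| < 1, so demand is inelastic at this price.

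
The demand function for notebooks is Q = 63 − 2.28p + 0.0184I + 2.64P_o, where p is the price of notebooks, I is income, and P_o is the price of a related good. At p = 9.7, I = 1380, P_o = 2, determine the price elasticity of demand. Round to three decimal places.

-0.309

Q = 63 − 2.28(9.7) + 0.0184(1380) + 2.64(2) = 63 − 22.116 + 25.392 + 5.28 = 71.556.
∂Q/∂p = −2.28, so E_p = (−2.28)·(9.7/71.556) ≈ -0.309.
|E_p| < 1: demand is inelastic.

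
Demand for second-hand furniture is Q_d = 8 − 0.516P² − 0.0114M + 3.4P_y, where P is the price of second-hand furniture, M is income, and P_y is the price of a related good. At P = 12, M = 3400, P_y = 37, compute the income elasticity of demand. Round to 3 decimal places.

-1.869

At the given point, Q_d = 8 − 0.516(12)² − 0.0114(3400) + 3.4(37) = 8 − 74.304 − 38.76 + 125.8 = 20.736.
∂Q_d/∂M = −0.0114, so E_I = -0.0114·(3400/20.736) ≈ -1.869.
E_I < 0: inferior good.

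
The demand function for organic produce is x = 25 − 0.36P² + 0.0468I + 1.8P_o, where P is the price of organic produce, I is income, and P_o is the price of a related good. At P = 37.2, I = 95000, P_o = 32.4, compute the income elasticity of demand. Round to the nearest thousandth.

1.103

Evaluating quantity at (P, I, P_o) gives x = 25 − 0.36(37.2)² + 0.0468(95000) + 1.8(32.4) = 25 − 498.1824 + 4446 + 58.32 = 4031.1376.
∂x/∂I = +0.0468, so E_I = 0.0468·(95000/4031.1376) ≈ 1.103.
E_I > 1: normal good (luxury).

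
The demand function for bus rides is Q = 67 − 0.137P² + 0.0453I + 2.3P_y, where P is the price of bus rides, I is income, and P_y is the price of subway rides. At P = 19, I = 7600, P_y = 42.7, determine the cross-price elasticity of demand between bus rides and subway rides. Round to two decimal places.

Q = 67 − 0.137(19)² + 0.0453(7600) + 2.3(42.7) = 67 − 49.457 + 344.28 + 98.21 = 460.033.
∂Q/∂P_y = +2.3, so E_xy = 2.3·(42.7/460.033) ≈ 0.21.
E_xy > 0: the goods are substitutes.

0.21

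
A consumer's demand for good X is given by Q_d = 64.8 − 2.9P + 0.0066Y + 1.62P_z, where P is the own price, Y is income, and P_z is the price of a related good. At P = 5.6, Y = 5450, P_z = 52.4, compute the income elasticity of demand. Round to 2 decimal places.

0.21

Evaluating quantity at (P, Y, P_z) gives Q_d = 64.8 − 2.9(5.6) + 0.0066(5450) + 1.62(52.4) = 64.8 − 16.24 + 35.97 + 84.888 = 169.418.
∂Q_d/∂Y = +0.0066, so E_I = 0.0066·(5450/169.418) ≈ 0.21.
E_I ∈ (0,1): normal good (necessity).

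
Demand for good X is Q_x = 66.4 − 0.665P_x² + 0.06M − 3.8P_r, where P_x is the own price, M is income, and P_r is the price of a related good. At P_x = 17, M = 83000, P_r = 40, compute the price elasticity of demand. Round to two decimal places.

Substituting, Q_x = 66.4 − 0.665(17)² + 0.06(83000) − 3.8(40) = 66.4 − 192.185 + 4980 − 152 = 4702.215.
∂Q_x/∂P_x = −2·0.665·P_x = -22.61, so E_p = -22.61·(17/4702.215) ≈ -0.08.
|E_p| < 1: demand is inelastic.

-0.08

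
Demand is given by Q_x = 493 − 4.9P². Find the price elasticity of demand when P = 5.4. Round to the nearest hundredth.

At P = 5.4, Q_x = 350.116.
dQ_x/dP = −2·4.9·P = −52.92.
Point elasticity E = (dQ_x/dP)·(P/Q_x) = -52.92 × 5.4/350.116 ≈ -0.82.
|E| < 1, so demand is inelastic at this price.

-0.82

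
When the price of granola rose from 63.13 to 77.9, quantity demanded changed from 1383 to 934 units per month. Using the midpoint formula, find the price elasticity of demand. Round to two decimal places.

-1.85

%ΔQ = (934 − 1383)/[(1383 + 934)/2] = -449/1158.5 ≈ -0.3876.
%ΔP = (77.9 − 63.13)/[(63.13 + 77.9)/2] = 14.77/70.515 ≈ 0.2095.
Arc elasticity E = %ΔQ/%ΔP ≈ -0.3876/0.2095 ≈ -1.85.
|E| > 1: demand is elastic over this range.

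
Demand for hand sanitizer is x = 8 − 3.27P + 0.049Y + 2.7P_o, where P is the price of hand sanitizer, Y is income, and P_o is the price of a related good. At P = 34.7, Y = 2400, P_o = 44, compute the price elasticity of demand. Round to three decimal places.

-0.867

Substituting, x = 8 − 3.27(34.7) + 0.049(2400) + 2.7(44) = 8 − 113.469 + 117.6 + 118.8 = 130.931.
∂x/∂P = −3.27, so E_p = (−3.27)·(34.7/130.931) ≈ -0.867.
|E_p| < 1: demand is inelastic.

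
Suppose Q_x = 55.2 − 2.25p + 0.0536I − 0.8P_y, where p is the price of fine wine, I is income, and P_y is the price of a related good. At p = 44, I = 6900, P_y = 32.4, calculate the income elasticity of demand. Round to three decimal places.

1.232

Evaluating quantity at (p, I, P_y) gives Q_x = 55.2 − 2.25(44) + 0.0536(6900) − 0.8(32.4) = 55.2 − 99 + 369.84 − 25.92 = 300.12.
∂Q_x/∂I = +0.0536, so E_I = 0.0536·(6900/300.12) ≈ 1.232.
E_I > 1: normal good (luxury).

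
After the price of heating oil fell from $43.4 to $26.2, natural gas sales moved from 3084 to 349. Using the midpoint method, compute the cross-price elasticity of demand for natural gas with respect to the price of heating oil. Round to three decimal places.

%ΔQ_x = (349 − 3084)/[(3084+349)/2] = -2735/1716.5 ≈ -1.5934.
%ΔP_y = (26.2 − 43.4)/[(43.4+26.2)/2] ≈ -0.4943.
E_xy = -1.5934/-0.4943 ≈ 3.224.
E_xy > 0, so natural gas and heating oil are substitutes.

3.224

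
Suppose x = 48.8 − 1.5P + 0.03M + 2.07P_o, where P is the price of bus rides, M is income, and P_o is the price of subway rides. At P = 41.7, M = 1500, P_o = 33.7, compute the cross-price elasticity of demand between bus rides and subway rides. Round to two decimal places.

Evaluating quantity at (P, M, P_o) gives x = 48.8 − 1.5(41.7) + 0.03(1500) + 2.07(33.7) = 48.8 − 62.55 + 45 + 69.759 = 101.009.
∂x/∂P_o = +2.07, so E_xy = 2.07·(33.7/101.009) ≈ 0.69.
E_xy > 0: the goods are substitutes.

0.69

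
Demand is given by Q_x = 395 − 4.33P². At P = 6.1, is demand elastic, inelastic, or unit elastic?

At P = 6.1, Q_x = 233.8807.
dQ_x/dP = −2·4.33·P = −52.826.
Point elasticity E = (dQ_x/dP)·(P/Q_x) = -52.826 × 6.1/233.8807 ≈ -1.378.
|E| ≈ 1.378 > 1, so demand is elastic.

elastic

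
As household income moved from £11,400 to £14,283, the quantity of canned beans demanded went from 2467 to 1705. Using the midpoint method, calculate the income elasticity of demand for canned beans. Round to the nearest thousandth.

%ΔQ = (1705 − 2467)/[(2467+1705)/2] = -762/2086 ≈ -0.3653.
%ΔM = (14,283 − 11,400)/[(11,400+14,283)/2] = 2883/12841.5 ≈ 0.2245.
E_I = %ΔQ/%ΔM ≈ -1.627.
E_I < 0: inferior good.

-1.627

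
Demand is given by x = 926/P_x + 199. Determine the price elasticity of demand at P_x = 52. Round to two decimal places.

-0.08

At P_x = 52, x = 216.8077.
dx/dP_x = −926/P_x² = −0.3425.
Point elasticity E = (dx/dP_x)·(P_x/x) = -0.3425 × 52/216.8077 ≈ -0.08.
|E| < 1, so demand is inelastic at this price.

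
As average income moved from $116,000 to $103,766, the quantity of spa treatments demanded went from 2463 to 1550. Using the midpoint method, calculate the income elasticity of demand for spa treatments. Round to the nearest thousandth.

%ΔQ = (1550 − 2463)/[(2463+1550)/2] = -913/2006.5 ≈ -0.4550.
%ΔI = (103,766 − 116,000)/[(116,000+103,766)/2] = -12234/109883 ≈ -0.1113.
E_I = %ΔQ/%ΔI ≈ 4.087.
E_I > 1: normal good (luxury).

4.087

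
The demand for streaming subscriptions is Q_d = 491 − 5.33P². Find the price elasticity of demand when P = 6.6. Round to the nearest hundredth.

-1.79

At P = 6.6, Q_d = 258.8252.
dQ_d/dP = −2·5.33·P = −70.356.
Point elasticity E = (dQ_d/dP)·(P/Q_d) = -70.356 × 6.6/258.8252 ≈ -1.79.
|E| > 1, so demand is elastic at this price.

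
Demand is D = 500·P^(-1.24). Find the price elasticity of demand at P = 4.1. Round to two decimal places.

For a Cobb–Douglas (constant-elasticity) form D = A·P^α·…, the elasticity with respect to P equals the exponent α at every point.
Here the exponent on P is -1.24, so the price elasticity of demand is -1.24.

-1.24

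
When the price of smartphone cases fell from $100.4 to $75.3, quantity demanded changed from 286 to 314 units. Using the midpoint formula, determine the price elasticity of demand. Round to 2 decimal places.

%ΔQ = (314 − 286)/[(286 + 314)/2] = 28/300 ≈ 0.0933.
%Δp = (75.3 − 100.4)/[(100.4 + 75.3)/2] = -25.1/87.85 ≈ -0.2857.
Arc elasticity E = %ΔQ/%Δp ≈ 0.0933/-0.2857 ≈ -0.33.
|E| < 1: demand is inelastic over this range.

-0.33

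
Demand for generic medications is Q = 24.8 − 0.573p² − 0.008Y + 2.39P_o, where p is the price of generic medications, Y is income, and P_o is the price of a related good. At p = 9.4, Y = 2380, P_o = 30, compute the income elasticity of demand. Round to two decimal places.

-0.71

Q = 24.8 − 0.573(9.4)² − 0.008(2380) + 2.39(30) = 24.8 − 50.6303 − 19.04 + 71.7 = 26.8297.
∂Q/∂Y = −0.008, so E_I = -0.008·(2380/26.8297) ≈ -0.71.
E_I < 0: inferior good.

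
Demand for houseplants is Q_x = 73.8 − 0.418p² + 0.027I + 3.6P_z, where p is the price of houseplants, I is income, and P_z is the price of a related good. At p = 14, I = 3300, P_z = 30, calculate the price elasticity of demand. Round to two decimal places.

-0.87

Substituting, Q_x = 73.8 − 0.418(14)² + 0.027(3300) + 3.6(30) = 73.8 − 81.928 + 89.1 + 108 = 188.972.
∂Q_x/∂p = −2·0.418·p = -11.704, so E_p = -11.704·(14/188.972) ≈ -0.87.
|E_p| < 1: demand is inelastic.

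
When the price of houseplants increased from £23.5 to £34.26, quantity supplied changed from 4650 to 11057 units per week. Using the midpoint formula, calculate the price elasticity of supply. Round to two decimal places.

2.19

%Δq = (11057 − 4650)/[(4650 + 11057)/2] = 6407/7853.5 ≈ 0.8158.
%Δp = (34.26 − 23.5)/[(23.5 + 34.26)/2] = 10.76/28.88 ≈ 0.3726.
Arc elasticity E = %Δq/%Δp ≈ 0.8158/0.3726 ≈ 2.19.
|E| > 1: supply is elastic over this range.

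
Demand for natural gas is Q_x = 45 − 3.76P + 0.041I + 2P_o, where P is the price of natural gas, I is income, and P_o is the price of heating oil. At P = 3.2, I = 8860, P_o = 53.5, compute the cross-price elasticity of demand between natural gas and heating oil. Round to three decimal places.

0.213

At the given point, Q_x = 45 − 3.76(3.2) + 0.041(8860) + 2(53.5) = 45 − 12.032 + 363.26 + 107 = 503.228.
∂Q_x/∂P_o = +2, so E_xy = 2·(53.5/503.228) ≈ 0.213.
E_xy > 0: the goods are substitutes.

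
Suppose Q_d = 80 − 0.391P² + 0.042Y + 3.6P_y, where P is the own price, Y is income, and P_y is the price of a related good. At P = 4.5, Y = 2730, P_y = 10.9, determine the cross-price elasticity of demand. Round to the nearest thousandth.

Evaluating quantity at (P, Y, P_y) gives Q_d = 80 − 0.391(4.5)² + 0.042(2730) + 3.6(10.9) = 80 − 7.9178 + 114.66 + 39.24 = 225.9823.
∂Q_d/∂P_y = +3.6, so E_xy = 3.6·(10.9/225.9823) ≈ 0.174.
E_xy > 0: the goods are substitutes.

0.174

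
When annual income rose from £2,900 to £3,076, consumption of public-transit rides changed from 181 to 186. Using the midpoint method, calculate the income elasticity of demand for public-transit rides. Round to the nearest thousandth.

%ΔQ = (186 − 181)/[(181+186)/2] = 5/183.5 ≈ 0.0272.
%ΔM = (3,076 − 2,900)/[(2,900+3,076)/2] = 176/2988 ≈ 0.0589.
E_I = %ΔQ/%ΔM ≈ 0.463.
E_I ∈ (0,1): normal good (necessity).

0.463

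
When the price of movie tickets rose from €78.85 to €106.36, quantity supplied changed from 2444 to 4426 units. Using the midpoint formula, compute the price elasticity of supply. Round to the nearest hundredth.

1.94

%Δq = (4426 − 2444)/[(2444 + 4426)/2] = 1982/3435 ≈ 0.5770.
%Δp = (106.36 − 78.85)/[(78.85 + 106.36)/2] = 27.51/92.605 ≈ 0.2971.
Arc elasticity E = %Δq/%Δp ≈ 0.5770/0.2971 ≈ 1.94.
|E| > 1: supply is elastic over this range.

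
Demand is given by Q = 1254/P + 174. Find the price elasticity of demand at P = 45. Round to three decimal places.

At P = 45, Q = 201.8667.
dQ/dP = −1254/P² = −0.6193.
Point elasticity E = (dQ/dP)·(P/Q) = -0.6193 × 45/201.8667 ≈ -0.138.
|E| < 1, so demand is inelastic at this price.

-0.138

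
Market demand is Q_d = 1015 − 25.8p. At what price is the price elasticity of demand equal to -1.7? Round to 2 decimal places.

Set −bp/(a − bp) = −1.7 ⇒ bp = 1.7(a − bp) ⇒ bp(1+1.7) = 1.7·a.
p = 1.7·1015/(25.8·2.7) ≈ 24.77.

24.77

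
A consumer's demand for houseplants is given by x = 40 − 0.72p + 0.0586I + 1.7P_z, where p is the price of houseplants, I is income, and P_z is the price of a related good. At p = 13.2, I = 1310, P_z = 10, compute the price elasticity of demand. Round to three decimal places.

-0.076

x = 40 − 0.72(13.2) + 0.0586(1310) + 1.7(10) = 40 − 9.504 + 76.766 + 17 = 124.262.
∂x/∂p = −0.72, so E_p = (−0.72)·(13.2/124.262) ≈ -0.076.
|E_p| < 1: demand is inelastic.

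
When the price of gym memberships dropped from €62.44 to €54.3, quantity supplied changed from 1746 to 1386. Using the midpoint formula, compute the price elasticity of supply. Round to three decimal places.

%Δq = (1386 − 1746)/[(1746 + 1386)/2] = -360/1566 ≈ -0.2299.
%ΔP = (54.3 − 62.44)/[(62.44 + 54.3)/2] = -8.14/58.37 ≈ -0.1395.
Arc elasticity E = %Δq/%ΔP ≈ -0.2299/-0.1395 ≈ 1.648.
|E| > 1: supply is elastic over this range.

1.648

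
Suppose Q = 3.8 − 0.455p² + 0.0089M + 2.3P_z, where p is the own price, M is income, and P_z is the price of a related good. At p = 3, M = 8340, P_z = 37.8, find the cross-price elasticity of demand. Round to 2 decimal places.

Q = 3.8 − 0.455(3)² + 0.0089(8340) + 2.3(37.8) = 3.8 − 4.095 + 74.226 + 86.94 = 160.871.
∂Q/∂P_z = +2.3, so E_xy = 2.3·(37.8/160.871) ≈ 0.54.
E_xy > 0: the goods are substitutes.

0.54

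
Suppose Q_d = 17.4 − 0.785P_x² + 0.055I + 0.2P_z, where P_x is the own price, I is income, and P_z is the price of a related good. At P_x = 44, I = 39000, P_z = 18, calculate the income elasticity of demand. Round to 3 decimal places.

3.319

Evaluating quantity at (P_x, I, P_z) gives Q_d = 17.4 − 0.785(44)² + 0.055(39000) + 0.2(18) = 17.4 − 1519.76 + 2145 + 3.6 = 646.24.
∂Q_d/∂I = +0.055, so E_I = 0.055·(39000/646.24) ≈ 3.319.
E_I > 1: normal good (luxury).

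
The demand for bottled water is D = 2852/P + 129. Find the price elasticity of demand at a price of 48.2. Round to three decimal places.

At P = 48.2, D = 188.1701.
dD/dP = −2852/P² = −1.2276.
Point elasticity E = (dD/dP)·(P/D) = -1.2276 × 48.2/188.1701 ≈ -0.314.
|E| < 1, so demand is inelastic at this price.

-0.314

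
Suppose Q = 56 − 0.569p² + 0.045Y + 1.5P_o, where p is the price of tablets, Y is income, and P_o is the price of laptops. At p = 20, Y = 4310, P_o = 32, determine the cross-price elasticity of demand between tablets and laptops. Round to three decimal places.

At the given point, Q = 56 − 0.569(20)² + 0.045(4310) + 1.5(32) = 56 − 227.6 + 193.95 + 48 = 70.35.
∂Q/∂P_o = +1.5, so E_xy = 1.5·(32/70.35) ≈ 0.682.
E_xy > 0: the goods are substitutes.

0.682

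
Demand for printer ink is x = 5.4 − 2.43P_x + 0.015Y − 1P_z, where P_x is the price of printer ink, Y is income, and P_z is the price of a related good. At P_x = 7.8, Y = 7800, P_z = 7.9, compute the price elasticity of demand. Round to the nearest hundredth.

-0.20

Substituting, x = 5.4 − 2.43(7.8) + 0.015(7800) − 1(7.9) = 5.4 − 18.954 + 117 − 7.9 = 95.546.
∂x/∂P_x = −2.43, so E_p = (−2.43)·(7.8/95.546) ≈ -0.20.
|E_p| < 1: demand is inelastic.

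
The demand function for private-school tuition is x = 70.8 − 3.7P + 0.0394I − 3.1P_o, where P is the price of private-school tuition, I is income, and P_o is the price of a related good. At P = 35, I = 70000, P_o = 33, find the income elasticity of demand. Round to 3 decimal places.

1.062

x = 70.8 − 3.7(35) + 0.0394(70000) − 3.1(33) = 70.8 − 129.5 + 2758 − 102.3 = 2597.
∂x/∂I = +0.0394, so E_I = 0.0394·(70000/2597) ≈ 1.062.
E_I > 1: normal good (luxury).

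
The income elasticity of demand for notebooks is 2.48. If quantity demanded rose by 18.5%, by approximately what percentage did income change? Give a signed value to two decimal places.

%ΔQ ≈ E × %ΔI ⇒ %ΔI = %ΔQ / E = (18.5%)/(2.48) ≈ 7.46%.

7.46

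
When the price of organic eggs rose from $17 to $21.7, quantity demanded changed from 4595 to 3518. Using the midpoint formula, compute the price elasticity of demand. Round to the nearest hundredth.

-1.09

%Δq = (3518 − 4595)/[(4595 + 3518)/2] = -1077/4056.5 ≈ -0.2655.
%ΔP = (21.7 − 17)/[(17 + 21.7)/2] = 4.7/19.35 ≈ 0.2429.
Arc elasticity E = %Δq/%ΔP ≈ -0.2655/0.2429 ≈ -1.09.
|E| > 1: demand is elastic over this range.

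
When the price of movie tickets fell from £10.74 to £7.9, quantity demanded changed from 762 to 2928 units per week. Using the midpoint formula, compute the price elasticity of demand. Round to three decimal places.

-3.853

%Δq = (2928 − 762)/[(762 + 2928)/2] = 2166/1845 ≈ 1.1740.
%Δp = (7.9 − 10.74)/[(10.74 + 7.9)/2] = -2.84/9.32 ≈ -0.3047.
Arc elasticity E = %Δq/%Δp ≈ 1.1740/-0.3047 ≈ -3.853.
|E| > 1: demand is elastic over this range.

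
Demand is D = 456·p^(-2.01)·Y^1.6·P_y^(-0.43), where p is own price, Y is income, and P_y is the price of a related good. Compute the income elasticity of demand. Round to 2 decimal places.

1.60

For a Cobb–Douglas (constant-elasticity) form D = A·Y^α·…, the elasticity with respect to Y equals the exponent α at every point.
Here the exponent on Y is 1.6, so the income elasticity of demand is 1.60.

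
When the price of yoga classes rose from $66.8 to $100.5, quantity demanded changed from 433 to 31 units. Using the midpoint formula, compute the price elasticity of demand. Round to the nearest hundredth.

-4.30

%ΔQ = (31 − 433)/[(433 + 31)/2] = -402/232 ≈ -1.7328.
%ΔP = (100.5 − 66.8)/[(66.8 + 100.5)/2] = 33.7/83.65 ≈ 0.4029.
Arc elasticity E = %ΔQ/%ΔP ≈ -1.7328/0.4029 ≈ -4.30.
|E| > 1: demand is elastic over this range.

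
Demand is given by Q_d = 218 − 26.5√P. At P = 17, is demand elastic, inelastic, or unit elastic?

At P = 17, Q_d = 108.7377.
dQ_d/dP = −26.5/(2√P) = −26.5/(2·4.1231).
Point elasticity E = (dQ_d/dP)·(P/Q_d) = -3.2136 × 17/108.7377 ≈ -0.502.
|E| ≈ 0.502 < 1, so demand is inelastic.

inelastic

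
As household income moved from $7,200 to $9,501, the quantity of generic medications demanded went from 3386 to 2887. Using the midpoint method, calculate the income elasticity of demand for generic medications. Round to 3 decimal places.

%ΔQ = (2887 − 3386)/[(3386+2887)/2] = -499/3136.5 ≈ -0.1591.
%ΔI = (9,501 − 7,200)/[(7,200+9,501)/2] = 2301/8350.5 ≈ 0.2756.
E_I = %ΔQ/%ΔI ≈ -0.577.
E_I < 0: inferior good.

-0.577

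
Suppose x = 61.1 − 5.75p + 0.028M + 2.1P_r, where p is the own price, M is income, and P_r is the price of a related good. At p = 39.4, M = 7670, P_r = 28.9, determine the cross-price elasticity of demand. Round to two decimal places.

0.55

Substituting, x = 61.1 − 5.75(39.4) + 0.028(7670) + 2.1(28.9) = 61.1 − 226.55 + 214.76 + 60.69 = 110.
∂x/∂P_r = +2.1, so E_xy = 2.1·(28.9/110) ≈ 0.55.
E_xy > 0: the goods are substitutes.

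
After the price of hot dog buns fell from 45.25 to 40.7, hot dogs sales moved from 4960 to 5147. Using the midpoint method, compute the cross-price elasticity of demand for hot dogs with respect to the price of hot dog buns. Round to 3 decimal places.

%ΔQ_x = (5147 − 4960)/[(4960+5147)/2] = 187/5053.5 ≈ 0.0370.
%ΔP_y = (40.7 − 45.25)/[(45.25+40.7)/2] ≈ -0.1059.
E_xy = 0.0370/-0.1059 ≈ -0.350.
E_xy < 0, so hot dogs and hot dog buns are complements.

-0.350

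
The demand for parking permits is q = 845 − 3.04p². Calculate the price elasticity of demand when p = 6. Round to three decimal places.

At p = 6, q = 735.56.
dq/dp = −2·3.04·p = −36.48.
Point elasticity E = (dq/dp)·(p/q) = -36.48 × 6/735.56 ≈ -0.298.
|E| < 1, so demand is inelastic at this price.

-0.298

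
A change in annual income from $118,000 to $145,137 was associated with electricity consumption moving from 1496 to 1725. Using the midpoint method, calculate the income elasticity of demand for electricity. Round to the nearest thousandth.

0.689

%ΔQ = (1725 − 1496)/[(1496+1725)/2] = 229/1610.5 ≈ 0.1422.
%ΔM = (145,137 − 118,000)/[(118,000+145,137)/2] = 27137/131568.5 ≈ 0.2063.
E_I = %ΔQ/%ΔM ≈ 0.689.
E_I ∈ (0,1): normal good (necessity).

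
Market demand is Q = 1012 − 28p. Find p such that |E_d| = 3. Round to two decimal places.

27.11

Set −bp/(a − bp) = −3 ⇒ bp = 3(a − bp) ⇒ bp(1+3) = 3·a.
p = 3·1012/(28·4) ≈ 27.11.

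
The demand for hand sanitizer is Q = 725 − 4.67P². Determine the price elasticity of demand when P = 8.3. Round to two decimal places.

At P = 8.3, Q = 403.2837.
dQ/dP = −2·4.67·P = −77.522.
Point elasticity E = (dQ/dP)·(P/Q) = -77.522 × 8.3/403.2837 ≈ -1.60.
|E| > 1, so demand is elastic at this price.

-1.60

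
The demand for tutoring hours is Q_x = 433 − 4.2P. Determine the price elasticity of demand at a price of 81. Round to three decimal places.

At P = 81, Q_x = 92.8.
dQ_x/dP = −4.2.
Point elasticity E = (dQ_x/dP)·(P/Q_x) = -4.2 × 81/92.8 ≈ -3.666.
|E| > 1, so demand is elastic at this price.

-3.666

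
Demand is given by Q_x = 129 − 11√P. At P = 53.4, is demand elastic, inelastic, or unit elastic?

At P = 53.4, Q_x = 48.6172.
dQ_x/dP = −11/(2√P) = −11/(2·7.3075).
Point elasticity E = (dQ_x/dP)·(P/Q_x) = -0.7526 × 53.4/48.6172 ≈ -0.827.
|E| ≈ 0.827 < 1, so demand is inelastic.

inelastic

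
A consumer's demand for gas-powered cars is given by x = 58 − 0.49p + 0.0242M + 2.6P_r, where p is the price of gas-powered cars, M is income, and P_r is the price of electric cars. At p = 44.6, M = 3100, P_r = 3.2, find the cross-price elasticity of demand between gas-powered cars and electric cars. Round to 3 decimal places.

Evaluating quantity at (p, M, P_r) gives x = 58 − 0.49(44.6) + 0.0242(3100) + 2.6(3.2) = 58 − 21.854 + 75.02 + 8.32 = 119.486.
∂x/∂P_r = +2.6, so E_xy = 2.6·(3.2/119.486) ≈ 0.070.
E_xy > 0: the goods are substitutes.

0.070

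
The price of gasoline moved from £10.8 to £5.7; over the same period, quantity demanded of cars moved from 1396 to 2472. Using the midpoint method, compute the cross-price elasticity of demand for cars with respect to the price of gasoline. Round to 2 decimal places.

%ΔQ_x = (2472 − 1396)/[(1396+2472)/2] = 1076/1934 ≈ 0.5564.
%ΔP_y = (5.7 − 10.8)/[(10.8+5.7)/2] ≈ -0.6182.
E_xy = 0.5564/-0.6182 ≈ -0.90.
E_xy < 0, so cars and gasoline are complements.

-0.90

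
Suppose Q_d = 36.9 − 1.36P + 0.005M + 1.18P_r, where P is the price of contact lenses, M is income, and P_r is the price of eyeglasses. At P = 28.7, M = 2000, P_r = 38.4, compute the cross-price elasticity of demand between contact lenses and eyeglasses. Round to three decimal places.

Q_d = 36.9 − 1.36(28.7) + 0.005(2000) + 1.18(38.4) = 36.9 − 39.032 + 10 + 45.312 = 53.18.
∂Q_d/∂P_r = +1.18, so E_xy = 1.18·(38.4/53.18) ≈ 0.852.
E_xy > 0: the goods are substitutes.

0.852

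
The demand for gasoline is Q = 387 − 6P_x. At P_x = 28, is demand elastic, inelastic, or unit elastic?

inelastic

At P_x = 28, Q = 219.
dQ/dP_x = −6.
Point elasticity E = (dQ/dP_x)·(P_x/Q) = -6 × 28/219 ≈ -0.767.
|E| ≈ 0.767 < 1, so demand is inelastic.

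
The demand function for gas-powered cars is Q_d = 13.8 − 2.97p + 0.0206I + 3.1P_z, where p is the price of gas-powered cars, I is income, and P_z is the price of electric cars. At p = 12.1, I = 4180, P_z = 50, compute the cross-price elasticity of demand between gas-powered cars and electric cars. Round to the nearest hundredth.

Q_d = 13.8 − 2.97(12.1) + 0.0206(4180) + 3.1(50) = 13.8 − 35.937 + 86.108 + 155 = 218.971.
∂Q_d/∂P_z = +3.1, so E_xy = 3.1·(50/218.971) ≈ 0.71.
E_xy > 0: the goods are substitutes.

0.71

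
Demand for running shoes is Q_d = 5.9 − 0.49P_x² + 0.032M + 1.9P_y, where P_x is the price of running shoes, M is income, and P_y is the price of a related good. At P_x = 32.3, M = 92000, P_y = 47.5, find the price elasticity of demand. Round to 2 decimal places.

-0.40

Substituting, Q_d = 5.9 − 0.49(32.3)² + 0.032(92000) + 1.9(47.5) = 5.9 − 511.2121 + 2944 + 90.25 = 2528.9379.
∂Q_d/∂P_x = −2·0.49·P_x = -31.654, so E_p = -31.654·(32.3/2528.9379) ≈ -0.40.
|E_p| < 1: demand is inelastic.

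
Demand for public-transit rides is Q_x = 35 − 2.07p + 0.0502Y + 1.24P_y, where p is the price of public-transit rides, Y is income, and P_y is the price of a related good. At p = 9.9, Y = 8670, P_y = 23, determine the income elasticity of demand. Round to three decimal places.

At the given point, Q_x = 35 − 2.07(9.9) + 0.0502(8670) + 1.24(23) = 35 − 20.493 + 435.234 + 28.52 = 478.261.
∂Q_x/∂Y = +0.0502, so E_I = 0.0502·(8670/478.261) ≈ 0.910.
E_I ∈ (0,1): normal good (necessity).

0.910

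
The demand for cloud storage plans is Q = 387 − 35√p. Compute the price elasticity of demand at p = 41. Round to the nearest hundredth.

-0.69

At p = 41, Q = 162.8907.
dQ/dp = −35/(2√p) = −35/(2·6.4031).
Point elasticity E = (dQ/dp)·(p/Q) = -2.733 × 41/162.8907 ≈ -0.69.
|E| < 1, so demand is inelastic at this price.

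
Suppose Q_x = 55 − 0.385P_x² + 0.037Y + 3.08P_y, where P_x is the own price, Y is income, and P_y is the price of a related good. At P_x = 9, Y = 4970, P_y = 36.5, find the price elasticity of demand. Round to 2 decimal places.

At the given point, Q_x = 55 − 0.385(9)² + 0.037(4970) + 3.08(36.5) = 55 − 31.185 + 183.89 + 112.42 = 320.125.
∂Q_x/∂P_x = −2·0.385·P_x = -6.93, so E_p = -6.93·(9/320.125) ≈ -0.19.
|E_p| < 1: demand is inelastic.

-0.19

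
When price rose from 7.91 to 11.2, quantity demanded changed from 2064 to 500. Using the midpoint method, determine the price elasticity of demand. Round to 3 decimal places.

-3.543

%ΔQ = (500 − 2064)/[(2064 + 500)/2] = -1564/1282 ≈ -1.2200.
%ΔP = (11.2 − 7.91)/[(7.91 + 11.2)/2] = 3.29/9.555 ≈ 0.3443.
Arc elasticity E = %ΔQ/%ΔP ≈ -1.2200/0.3443 ≈ -3.543.
|E| > 1: demand is elastic over this range.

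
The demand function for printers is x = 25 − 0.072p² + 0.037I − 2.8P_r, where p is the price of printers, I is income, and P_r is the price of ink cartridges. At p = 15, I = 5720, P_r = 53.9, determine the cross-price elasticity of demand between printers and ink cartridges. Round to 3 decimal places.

-2.171

At the given point, x = 25 − 0.072(15)² + 0.037(5720) − 2.8(53.9) = 25 − 16.2 + 211.64 − 150.92 = 69.52.
∂x/∂P_r = −2.8, so E_xy = -2.8·(53.9/69.52) ≈ -2.171.
E_xy < 0: the goods are complements.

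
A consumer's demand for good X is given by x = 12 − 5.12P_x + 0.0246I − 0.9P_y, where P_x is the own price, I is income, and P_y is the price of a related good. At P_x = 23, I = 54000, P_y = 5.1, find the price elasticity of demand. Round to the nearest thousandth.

-0.097

Evaluating quantity at (P_x, I, P_y) gives x = 12 − 5.12(23) + 0.0246(54000) − 0.9(5.1) = 12 − 117.76 + 1328.4 − 4.59 = 1218.05.
∂x/∂P_x = −5.12, so E_p = (−5.12)·(23/1218.05) ≈ -0.097.
|E_p| < 1: demand is inelastic.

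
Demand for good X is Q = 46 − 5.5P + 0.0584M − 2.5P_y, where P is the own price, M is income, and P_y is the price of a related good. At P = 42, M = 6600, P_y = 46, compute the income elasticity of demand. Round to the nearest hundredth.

Q = 46 − 5.5(42) + 0.0584(6600) − 2.5(46) = 46 − 231 + 385.44 − 115 = 85.44.
∂Q/∂M = +0.0584, so E_I = 0.0584·(6600/85.44) ≈ 4.51.
E_I > 1: normal good (luxury).

4.51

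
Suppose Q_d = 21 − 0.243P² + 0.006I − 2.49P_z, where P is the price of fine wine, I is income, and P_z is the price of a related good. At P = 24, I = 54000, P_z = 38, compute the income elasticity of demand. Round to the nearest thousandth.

2.934

First evaluate Q_d: 21 − 0.243(24)² + 0.006(54000) − 2.49(38) = 21 − 139.968 + 324 − 94.62 = 110.412.
∂Q_d/∂I = +0.006, so E_I = 0.006·(54000/110.412) ≈ 2.934.
E_I > 1: normal good (luxury).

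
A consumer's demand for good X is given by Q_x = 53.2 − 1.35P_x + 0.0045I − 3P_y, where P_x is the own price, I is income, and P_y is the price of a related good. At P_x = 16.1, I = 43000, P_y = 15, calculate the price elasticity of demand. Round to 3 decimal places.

-0.121

First evaluate Q_x: 53.2 − 1.35(16.1) + 0.0045(43000) − 3(15) = 53.2 − 21.735 + 193.5 − 45 = 179.965.
∂Q_x/∂P_x = −1.35, so E_p = (−1.35)·(16.1/179.965) ≈ -0.121.
|E_p| < 1: demand is inelastic.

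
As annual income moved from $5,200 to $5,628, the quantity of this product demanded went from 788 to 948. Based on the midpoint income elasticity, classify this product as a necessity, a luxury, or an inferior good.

%ΔQ = (948 − 788)/[(788+948)/2] = 160/868 ≈ 0.1843.
%ΔM = (5,628 − 5,200)/[(5,200+5,628)/2] = 428/5414 ≈ 0.0791.
E_I = %ΔQ/%ΔM ≈ 2.332.
E_I > 1: normal good (luxury).

luxury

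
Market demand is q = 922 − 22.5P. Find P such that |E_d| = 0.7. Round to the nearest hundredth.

Set −bP/(a − bP) = −0.7 ⇒ bP = 0.7(a − bP) ⇒ bP(1+0.7) = 0.7·a.
P = 0.7·922/(22.5·1.7) ≈ 16.87.

16.87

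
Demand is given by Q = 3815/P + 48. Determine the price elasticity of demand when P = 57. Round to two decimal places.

-0.58

At P = 57, Q = 114.9298.
dQ/dP = −3815/P² = −1.1742.
Point elasticity E = (dQ/dP)·(P/Q) = -1.1742 × 57/114.9298 ≈ -0.58.
|E| < 1, so demand is inelastic at this price.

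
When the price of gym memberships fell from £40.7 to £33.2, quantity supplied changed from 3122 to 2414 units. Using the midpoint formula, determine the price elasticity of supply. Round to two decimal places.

1.26

%ΔQ = (2414 − 3122)/[(3122 + 2414)/2] = -708/2768 ≈ -0.2558.
%ΔP = (33.2 − 40.7)/[(40.7 + 33.2)/2] = -7.5/36.95 ≈ -0.2030.
Arc elasticity E = %ΔQ/%ΔP ≈ -0.2558/-0.2030 ≈ 1.26.
|E| > 1: supply is elastic over this range.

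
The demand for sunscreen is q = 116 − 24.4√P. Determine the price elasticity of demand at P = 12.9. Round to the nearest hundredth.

-1.54

At P = 12.9, q = 28.3636.
dq/dP = −24.4/(2√P) = −24.4/(2·3.5917).
Point elasticity E = (dq/dP)·(P/q) = -3.3968 × 12.9/28.3636 ≈ -1.54.
|E| > 1, so demand is elastic at this price.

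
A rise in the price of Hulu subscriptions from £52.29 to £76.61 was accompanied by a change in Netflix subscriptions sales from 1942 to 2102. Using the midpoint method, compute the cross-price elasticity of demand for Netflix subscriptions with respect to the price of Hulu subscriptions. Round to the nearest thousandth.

%ΔQ_x = (2102 − 1942)/[(1942+2102)/2] = 160/2022 ≈ 0.0791.
%ΔP_y = (76.61 − 52.29)/[(52.29+76.61)/2] ≈ 0.3773.
E_xy = 0.0791/0.3773 ≈ 0.210.
E_xy > 0, so Netflix subscriptions and Hulu subscriptions are substitutes.

0.210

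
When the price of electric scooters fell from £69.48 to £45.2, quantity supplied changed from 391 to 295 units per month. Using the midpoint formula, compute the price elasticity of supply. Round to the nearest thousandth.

0.661

%ΔQ = (295 − 391)/[(391 + 295)/2] = -96/343 ≈ -0.2799.
%ΔP = (45.2 − 69.48)/[(69.48 + 45.2)/2] = -24.28/57.34 ≈ -0.4234.
Arc elasticity E = %ΔQ/%ΔP ≈ -0.2799/-0.4234 ≈ 0.661.
|E| < 1: supply is inelastic over this range.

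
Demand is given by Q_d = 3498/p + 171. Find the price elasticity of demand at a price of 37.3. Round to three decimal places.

At p = 37.3, Q_d = 264.7802.
dQ_d/dp = −3498/p² = −2.5142.
Point elasticity E = (dQ_d/dp)·(p/Q_d) = -2.5142 × 37.3/264.7802 ≈ -0.354.
|E| < 1, so demand is inelastic at this price.

-0.354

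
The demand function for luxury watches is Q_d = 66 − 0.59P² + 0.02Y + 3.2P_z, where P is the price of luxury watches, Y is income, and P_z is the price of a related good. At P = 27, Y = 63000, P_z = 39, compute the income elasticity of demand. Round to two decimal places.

1.23

Q_d = 66 − 0.59(27)² + 0.02(63000) + 3.2(39) = 66 − 430.11 + 1260 + 124.8 = 1020.69.
∂Q_d/∂Y = +0.02, so E_I = 0.02·(63000/1020.69) ≈ 1.23.
E_I > 1: normal good (luxury).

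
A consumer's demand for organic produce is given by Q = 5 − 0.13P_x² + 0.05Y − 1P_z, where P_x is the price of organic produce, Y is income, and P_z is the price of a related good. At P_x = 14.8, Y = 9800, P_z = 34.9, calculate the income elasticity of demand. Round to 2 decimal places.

At the given point, Q = 5 − 0.13(14.8)² + 0.05(9800) − 1(34.9) = 5 − 28.4752 + 490 − 34.9 = 431.6248.
∂Q/∂Y = +0.05, so E_I = 0.05·(9800/431.6248) ≈ 1.14.
E_I > 1: normal good (luxury).

1.14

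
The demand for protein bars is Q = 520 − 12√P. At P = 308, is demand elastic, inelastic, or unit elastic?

At P = 308, Q = 309.4009.
dQ/dP = −12/(2√P) = −12/(2·17.5499).
Point elasticity E = (dQ/dP)·(P/Q) = -0.3419 × 308/309.4009 ≈ -0.340.
|E| ≈ 0.340 < 1, so demand is inelastic.

inelastic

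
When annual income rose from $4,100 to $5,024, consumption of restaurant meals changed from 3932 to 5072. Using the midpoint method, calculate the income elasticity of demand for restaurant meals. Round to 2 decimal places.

1.25

%ΔQ = (5072 − 3932)/[(3932+5072)/2] = 1140/4502 ≈ 0.2532.
%ΔI = (5,024 − 4,100)/[(4,100+5,024)/2] = 924/4562 ≈ 0.2025.
E_I = %ΔQ/%ΔI ≈ 1.25.
E_I > 1: normal good (luxury).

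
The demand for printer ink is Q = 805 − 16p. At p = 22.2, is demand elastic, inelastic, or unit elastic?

inelastic

At p = 22.2, Q = 449.8.
dQ/dp = −16.
Point elasticity E = (dQ/dp)·(p/Q) = -16 × 22.2/449.8 ≈ -0.790.
|E| ≈ 0.790 < 1, so demand is inelastic.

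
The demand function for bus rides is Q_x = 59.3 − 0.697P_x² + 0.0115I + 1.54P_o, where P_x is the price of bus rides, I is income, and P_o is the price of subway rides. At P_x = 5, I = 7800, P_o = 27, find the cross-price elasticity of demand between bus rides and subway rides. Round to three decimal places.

First evaluate Q_x: 59.3 − 0.697(5)² + 0.0115(7800) + 1.54(27) = 59.3 − 17.425 + 89.7 + 41.58 = 173.155.
∂Q_x/∂P_o = +1.54, so E_xy = 1.54·(27/173.155) ≈ 0.240.
E_xy > 0: the goods are substitutes.

0.240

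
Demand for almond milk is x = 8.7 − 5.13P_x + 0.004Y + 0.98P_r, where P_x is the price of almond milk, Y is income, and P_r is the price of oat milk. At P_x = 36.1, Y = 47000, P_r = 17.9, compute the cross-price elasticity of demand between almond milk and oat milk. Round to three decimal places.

x = 8.7 − 5.13(36.1) + 0.004(47000) + 0.98(17.9) = 8.7 − 185.193 + 188 + 17.542 = 29.049.
∂x/∂P_r = +0.98, so E_xy = 0.98·(17.9/29.049) ≈ 0.604.
E_xy > 0: the goods are substitutes.

0.604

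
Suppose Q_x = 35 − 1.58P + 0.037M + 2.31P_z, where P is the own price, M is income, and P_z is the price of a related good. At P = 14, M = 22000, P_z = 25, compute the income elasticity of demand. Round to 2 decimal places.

Evaluating quantity at (P, M, P_z) gives Q_x = 35 − 1.58(14) + 0.037(22000) + 2.31(25) = 35 − 22.12 + 814 + 57.75 = 884.63.
∂Q_x/∂M = +0.037, so E_I = 0.037·(22000/884.63) ≈ 0.92.
E_I ∈ (0,1): normal good (necessity).

0.92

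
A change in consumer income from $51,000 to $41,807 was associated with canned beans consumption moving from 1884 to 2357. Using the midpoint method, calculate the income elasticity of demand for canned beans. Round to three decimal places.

%ΔQ = (2357 − 1884)/[(1884+2357)/2] = 473/2120.5 ≈ 0.2231.
%ΔM = (41,807 − 51,000)/[(51,000+41,807)/2] = -9193/46403.5 ≈ -0.1981.
E_I = %ΔQ/%ΔM ≈ -1.126.
E_I < 0: inferior good.

-1.126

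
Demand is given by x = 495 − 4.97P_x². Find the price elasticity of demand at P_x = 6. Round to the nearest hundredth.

-1.13

At P_x = 6, x = 316.08.
dx/dP_x = −2·4.97·P_x = −59.64.
Point elasticity E = (dx/dP_x)·(P_x/x) = -59.64 × 6/316.08 ≈ -1.13.
|E| > 1, so demand is elastic at this price.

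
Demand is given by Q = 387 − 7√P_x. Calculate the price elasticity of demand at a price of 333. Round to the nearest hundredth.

-0.25

At P_x = 333, Q = 259.262.
dQ/dP_x = −7/(2√P_x) = −7/(2·18.2483).
Point elasticity E = (dQ/dP_x)·(P_x/Q) = -0.1918 × 333/259.262 ≈ -0.25.
|E| < 1, so demand is inelastic at this price.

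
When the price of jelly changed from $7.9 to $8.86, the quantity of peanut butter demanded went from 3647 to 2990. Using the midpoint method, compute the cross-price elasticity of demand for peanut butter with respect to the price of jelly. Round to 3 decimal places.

%ΔQ_x = (2990 − 3647)/[(3647+2990)/2] = -657/3318.5 ≈ -0.1980.
%ΔP_y = (8.86 − 7.9)/[(7.9+8.86)/2] ≈ 0.1146.
E_xy = -0.1980/0.1146 ≈ -1.728.
E_xy < 0, so peanut butter and jelly are complements.

-1.728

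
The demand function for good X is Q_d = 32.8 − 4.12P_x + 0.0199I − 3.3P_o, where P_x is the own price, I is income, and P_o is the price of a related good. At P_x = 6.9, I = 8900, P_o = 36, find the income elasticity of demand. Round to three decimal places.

Evaluating quantity at (P_x, I, P_o) gives Q_d = 32.8 − 4.12(6.9) + 0.0199(8900) − 3.3(36) = 32.8 − 28.428 + 177.11 − 118.8 = 62.682.
∂Q_d/∂I = +0.0199, so E_I = 0.0199·(8900/62.682) ≈ 2.826.
E_I > 1: normal good (luxury).

2.826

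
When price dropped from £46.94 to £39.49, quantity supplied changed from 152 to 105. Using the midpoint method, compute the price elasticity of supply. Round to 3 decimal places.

2.122

%ΔQ = (105 − 152)/[(152 + 105)/2] = -47/128.5 ≈ -0.3658.
%Δp = (39.49 − 46.94)/[(46.94 + 39.49)/2] = -7.45/43.215 ≈ -0.1724.
Arc elasticity E = %ΔQ/%Δp ≈ -0.3658/-0.1724 ≈ 2.122.
|E| > 1: supply is elastic over this range.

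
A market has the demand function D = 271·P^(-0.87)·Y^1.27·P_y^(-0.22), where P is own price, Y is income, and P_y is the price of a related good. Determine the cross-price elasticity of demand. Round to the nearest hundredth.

-0.22

For a Cobb–Douglas (constant-elasticity) form D = A·P_y^α·…, the elasticity with respect to P_y equals the exponent α at every point.
Here the exponent on P_y is -0.22, so the cross-price elasticity of demand is -0.22.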